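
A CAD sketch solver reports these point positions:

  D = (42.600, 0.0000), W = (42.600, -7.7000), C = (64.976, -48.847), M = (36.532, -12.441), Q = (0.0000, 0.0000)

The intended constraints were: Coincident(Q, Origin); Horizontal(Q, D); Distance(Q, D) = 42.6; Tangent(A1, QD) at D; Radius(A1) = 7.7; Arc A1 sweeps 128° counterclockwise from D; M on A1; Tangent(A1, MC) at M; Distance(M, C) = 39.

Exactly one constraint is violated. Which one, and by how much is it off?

Distance(M, C) = 39 — off by 7.20.

Q = (0.00, 0.00) ✓; Q.y = 0.00, D.y = 0.00 ✓; |QD| = 42.60 ✓; ∠(WD, DQ) = 90.00° ✓; |WD| = 7.700 ✓; bearing(W→M) − bearing(W→D) = 128.0° ✓; |WM| = 7.701 ✓; ∠(WM, MC) = 90.00° ✓; |MC| = 46.20 ✗.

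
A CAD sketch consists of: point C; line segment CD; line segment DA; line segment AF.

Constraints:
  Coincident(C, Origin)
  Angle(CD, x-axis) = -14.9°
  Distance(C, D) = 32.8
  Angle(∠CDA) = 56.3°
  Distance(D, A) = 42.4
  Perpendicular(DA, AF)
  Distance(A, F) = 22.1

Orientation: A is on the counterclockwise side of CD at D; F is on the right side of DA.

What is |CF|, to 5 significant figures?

54.999

∠CDA = 56.3°, so DA runs at -14.9° + (180° − 56.3°) = 108.80° from the x-axis; with |DA| = 42.4, A = D + 42.4·(cos 108.80°, sin 108.80°) = (18.033, 31.704). DA is perpendicular to AF; with |AF| = 22.1 on the right of DA, F = A + 22.1·(0.94665, 0.32227) = (38.954, 38.826). Then |CF| = |F − C| = 54.999.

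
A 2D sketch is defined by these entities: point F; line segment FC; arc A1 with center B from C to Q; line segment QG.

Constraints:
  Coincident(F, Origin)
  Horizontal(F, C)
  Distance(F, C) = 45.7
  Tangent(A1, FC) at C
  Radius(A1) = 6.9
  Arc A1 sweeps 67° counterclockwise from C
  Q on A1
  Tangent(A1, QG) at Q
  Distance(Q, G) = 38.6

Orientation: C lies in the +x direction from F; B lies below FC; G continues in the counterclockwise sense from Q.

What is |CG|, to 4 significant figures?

45.15

F is at the origin; FC is horizontal with |FC| = 45.7 and C on the +x side, so C = (45.70, 0.000). Tangency of A1 to FC means the radius BC is perpendicular to FC, so B = C + (0, -6.9) = (45.70, -6.900). On A1, C sits at bearing 90° from B; a 67° counterclockwise sweep puts Q at bearing 157°, so Q = B + 6.9·(cos 157°, sin 157°) = (39.35, -4.204). The tangent condition forces BQ to be normal to QG, so QG runs along (−sin 157°, cos 157°); with |QG| = 38.6, G = (24.27, -39.74). Then |CG| = |G − C| = 45.15.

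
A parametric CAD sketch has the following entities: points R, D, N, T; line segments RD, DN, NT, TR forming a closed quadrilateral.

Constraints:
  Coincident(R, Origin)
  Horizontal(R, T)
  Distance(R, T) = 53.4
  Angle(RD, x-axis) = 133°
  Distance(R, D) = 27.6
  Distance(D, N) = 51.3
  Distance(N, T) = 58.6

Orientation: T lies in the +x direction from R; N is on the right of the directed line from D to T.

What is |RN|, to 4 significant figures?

27.01

R is at the origin; RT is horizontal with |RT| = 53.4 and T in +x, so T = (53.4, 0). RD runs at 133.0° with |RD| = 27.6, so D = (-18.82, 20.19). N is determined by |DN| = 51.3 and |NT| = 58.6 together: it lies at the intersection of circle(D, 51.3) and circle(T, 58.6). With |DT| = 74.99, the foot of the radical line on DT is 32.15 from D and the perpendicular offset is √(51.3² − 32.15²) = 39.98. Taking the right-of-DT solution: N = (1.376, -26.97).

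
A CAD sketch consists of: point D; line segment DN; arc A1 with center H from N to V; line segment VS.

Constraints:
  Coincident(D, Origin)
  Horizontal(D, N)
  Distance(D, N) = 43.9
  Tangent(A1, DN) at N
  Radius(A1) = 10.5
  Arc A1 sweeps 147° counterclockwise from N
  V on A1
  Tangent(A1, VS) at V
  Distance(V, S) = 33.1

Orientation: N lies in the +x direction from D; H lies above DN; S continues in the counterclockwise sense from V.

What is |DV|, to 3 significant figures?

53.2

D is at the origin; D and N share the same y with |DN| = 43.9 and N on the +x side, so N = (43.9, 0.00). Tangency of A1 to DN means the radius HN is perpendicular to DN, so H = N + (0, 10.5) = (43.9, 10.5). On A1, N sits at bearing -90° from H; a 147° counterclockwise sweep puts V at bearing 57°, so V = H + 10.5·(cos 57°, sin 57°) = (49.6, 19.3). Then |DV| = |V − D| = 53.2.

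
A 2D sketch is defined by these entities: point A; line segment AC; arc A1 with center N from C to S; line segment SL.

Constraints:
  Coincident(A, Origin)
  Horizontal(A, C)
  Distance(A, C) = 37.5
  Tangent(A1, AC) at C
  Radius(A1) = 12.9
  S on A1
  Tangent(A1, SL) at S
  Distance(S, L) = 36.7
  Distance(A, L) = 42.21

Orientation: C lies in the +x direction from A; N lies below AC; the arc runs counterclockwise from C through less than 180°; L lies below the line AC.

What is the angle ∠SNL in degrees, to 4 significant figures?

70.63°

A is at the origin; AC is horizontal with |AC| = 37.5 and C on the +x side, so C = (37.50, 0.000). Tangency of A1 to AC means the radius NC is perpendicular to AC, so N = C + (0, -12.9) = (37.50, -12.90). Since NS ⟂ SL (tangency), |NL| = √(12.9² + 36.7²) = 38.90 regardless of where S sits on A1. So L lies on both circle(A, 42.21) and circle(N, 38.90); the below-AC intersection is L = (10.48, -40.89). S is the foot of the tangent from L: S = (25.77, -7.525).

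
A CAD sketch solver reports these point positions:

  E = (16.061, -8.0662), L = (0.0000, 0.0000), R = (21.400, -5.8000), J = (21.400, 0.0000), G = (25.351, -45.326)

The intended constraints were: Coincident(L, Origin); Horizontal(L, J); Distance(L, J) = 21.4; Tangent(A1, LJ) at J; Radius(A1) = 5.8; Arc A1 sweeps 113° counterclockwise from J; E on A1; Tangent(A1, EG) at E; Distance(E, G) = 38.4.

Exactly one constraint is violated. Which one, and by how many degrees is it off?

Tangent(A1, EG) at E — off by 9.00°.

L = (0.00, 0.00) ✓; L.y = 0.00, J.y = 0.00 ✓; |LJ| = 21.40 ✓; ∠(RJ, JL) = 90.00° ✓; |RJ| = 5.800 ✓; bearing(R→E) − bearing(R→J) = 113.0° ✓; |RE| = 5.800 ✓; ∠(RE, EG) = 99.00° ✗; |EG| = 38.40 ✓.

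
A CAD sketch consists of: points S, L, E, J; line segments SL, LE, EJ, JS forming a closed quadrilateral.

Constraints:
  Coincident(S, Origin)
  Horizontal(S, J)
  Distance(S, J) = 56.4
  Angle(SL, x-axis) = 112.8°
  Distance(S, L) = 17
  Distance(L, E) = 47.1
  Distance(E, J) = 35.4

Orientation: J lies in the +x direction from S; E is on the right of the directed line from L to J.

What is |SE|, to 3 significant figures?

31.8

S is at the origin; S and J share the same y with |SJ| = 56.4 and J in +x, so J = (56.4, 0). SL runs at 112.8° with |SL| = 17.0, so L = (-6.59, 15.7). E is determined by |LE| = 47.1 and |EJ| = 35.4 together: it lies at the intersection of circle(L, 47.1) and circle(J, 35.4). With |LJ| = 64.9, the foot of the radical line on LJ is 39.9 from L and the perpendicular offset is √(47.1² − 39.9²) = 25.0. Taking the right-of-LJ solution: E = (26.1, -18.3).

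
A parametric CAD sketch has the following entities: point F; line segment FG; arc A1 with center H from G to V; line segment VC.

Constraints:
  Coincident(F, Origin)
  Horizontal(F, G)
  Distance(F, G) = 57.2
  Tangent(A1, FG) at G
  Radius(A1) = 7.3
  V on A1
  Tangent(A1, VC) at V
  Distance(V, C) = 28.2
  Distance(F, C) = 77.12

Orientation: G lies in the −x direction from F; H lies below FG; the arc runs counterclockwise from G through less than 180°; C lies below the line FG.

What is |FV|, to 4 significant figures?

64.67

F is at the origin; FG is horizontal with |FG| = 57.2 and G on the −x side, so G = (-57.20, 0.000). Since A1 is tangent to FG there, HG ⟂ FG, so H = G + (0, -7.3) = (-57.20, -7.300). Since HV ⟂ VC (tangency), |HC| = √(7.3² + 28.2²) = 29.13 regardless of where V sits on A1. So C lies on both circle(F, 77.12) and circle(H, 29.13); the below-FG intersection is C = (-69.33, -33.79). V is the foot of the tangent from C: V = (-64.39, -6.022).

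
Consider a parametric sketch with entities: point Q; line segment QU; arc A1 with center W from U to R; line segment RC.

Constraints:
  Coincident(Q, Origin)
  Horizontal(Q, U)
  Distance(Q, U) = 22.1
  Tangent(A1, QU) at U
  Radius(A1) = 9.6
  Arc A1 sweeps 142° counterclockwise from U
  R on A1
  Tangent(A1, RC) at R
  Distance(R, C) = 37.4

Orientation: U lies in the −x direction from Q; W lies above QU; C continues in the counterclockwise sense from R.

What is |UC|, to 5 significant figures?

46.588

Q is at the origin; QU is horizontal with |QU| = 22.1 and U on the −x side, so U = (-22.100, 0.0000). Tangency of A1 to QU means the radius WU is perpendicular to QU, so W = U + (0, 9.6) = (-22.100, 9.6000). On A1, U sits at bearing -90° from W; a 142° counterclockwise sweep puts R at bearing 52°, so R = W + 9.6·(cos 52°, sin 52°) = (-16.190, 17.165). The tangent condition forces WR to be normal to RC, so RC runs along (−sin 52°, cos 52°); with |RC| = 37.4, C = (-45.661, 40.191). Then |UC| = |C − U| = 46.588.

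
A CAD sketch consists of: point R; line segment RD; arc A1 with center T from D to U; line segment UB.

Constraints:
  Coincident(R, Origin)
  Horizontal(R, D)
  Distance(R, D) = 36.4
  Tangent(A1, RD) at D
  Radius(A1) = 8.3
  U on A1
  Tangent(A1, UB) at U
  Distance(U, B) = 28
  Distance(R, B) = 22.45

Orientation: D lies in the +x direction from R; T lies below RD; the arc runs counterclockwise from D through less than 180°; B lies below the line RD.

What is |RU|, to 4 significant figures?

31.06

R is at the origin; RD is horizontal with |RD| = 36.4 and D on the +x side, so D = (36.40, 0.000). The tangent condition forces TD to be normal to RD, so T = D + (0, -8.3) = (36.40, -8.300). Since TU ⟂ UB (tangency), |TB| = √(8.3² + 28.0²) = 29.20 regardless of where U sits on A1. So B lies on both circle(R, 22.45) and circle(T, 29.20); the below-RD intersection is B = (9.742, -20.23). U is the foot of the tangent from B: U = (31.00, -1.999).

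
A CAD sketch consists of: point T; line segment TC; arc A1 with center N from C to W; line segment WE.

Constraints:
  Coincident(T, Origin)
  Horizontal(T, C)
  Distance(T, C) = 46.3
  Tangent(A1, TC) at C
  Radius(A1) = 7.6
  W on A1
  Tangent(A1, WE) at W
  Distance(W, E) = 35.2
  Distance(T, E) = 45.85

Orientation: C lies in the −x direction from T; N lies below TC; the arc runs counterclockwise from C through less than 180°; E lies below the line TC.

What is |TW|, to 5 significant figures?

53.215

Checks: |NW| = 7.600 ✓; ∠(NW, WE) = 90.00° ✓; |WE| = 35.20 ✓; |TE| = 45.85 ✓.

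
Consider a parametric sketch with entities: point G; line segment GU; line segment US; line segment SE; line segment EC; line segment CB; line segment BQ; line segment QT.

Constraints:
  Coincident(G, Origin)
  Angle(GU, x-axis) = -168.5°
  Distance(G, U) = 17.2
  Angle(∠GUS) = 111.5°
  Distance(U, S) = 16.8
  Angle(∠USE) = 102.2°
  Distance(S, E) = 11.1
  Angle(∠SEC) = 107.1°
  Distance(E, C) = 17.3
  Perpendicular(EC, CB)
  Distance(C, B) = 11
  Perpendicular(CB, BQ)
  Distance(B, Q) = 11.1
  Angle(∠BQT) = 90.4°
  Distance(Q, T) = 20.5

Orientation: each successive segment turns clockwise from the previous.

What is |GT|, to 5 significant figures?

25.554

The perpendicularity gives BQ at right angles to CB, so BQ runs at 152.30°; with |BQ| = 11.1, Q = (-17.807, 5.9154). ∠BQT = 90.4° gives QT at 62.700° from the x-axis; with |QT| = 20.5, T = (-8.4047, 24.132). Then |GT| = |T − G| = 25.554.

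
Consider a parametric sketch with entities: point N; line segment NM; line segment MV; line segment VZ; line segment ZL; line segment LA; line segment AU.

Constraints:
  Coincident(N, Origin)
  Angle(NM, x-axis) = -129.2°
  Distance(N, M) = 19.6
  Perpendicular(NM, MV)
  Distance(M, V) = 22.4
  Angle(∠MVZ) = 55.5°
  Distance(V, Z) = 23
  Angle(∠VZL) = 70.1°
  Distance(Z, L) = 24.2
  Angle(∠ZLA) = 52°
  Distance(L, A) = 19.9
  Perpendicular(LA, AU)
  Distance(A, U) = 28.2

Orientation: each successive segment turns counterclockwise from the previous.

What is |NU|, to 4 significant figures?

16.46

∠ZLA = 52.0° gives LA at -36.80° from the x-axis; with |LA| = 19.9, A = (-0.5633, -24.69). LA ⟂ AU, so AU runs at 53.20°; with |AU| = 28.2, U = (16.33, -2.109). Then |NU| = |U − N| = 16.46.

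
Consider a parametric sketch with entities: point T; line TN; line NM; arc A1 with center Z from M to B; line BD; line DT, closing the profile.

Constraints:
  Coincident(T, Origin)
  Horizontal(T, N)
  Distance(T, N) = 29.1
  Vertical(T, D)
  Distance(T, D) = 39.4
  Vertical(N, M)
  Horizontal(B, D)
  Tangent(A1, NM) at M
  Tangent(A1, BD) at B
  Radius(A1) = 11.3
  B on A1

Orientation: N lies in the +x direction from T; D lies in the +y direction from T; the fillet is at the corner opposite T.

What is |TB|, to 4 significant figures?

43.23

T is at the origin; T and N share the same y with |TN| = 29.1 and N on the +x side, so N = (29.10, 0.000). TD is vertical with |TD| = 39.4 and D on the +y side, so D = (0.000, 39.40). The virtual corner opposite T is at (29.10, 39.40). Tangency of A1 to NM means the radius ZM is perpendicular to NM and since A1 is tangent to BD there, ZB ⟂ BD, with radius 11.3, so the center Z sits 11.3 in from both sides at Z = (17.80, 28.10). That places the tangent points at M = (29.10, 28.10) on NM and B = (17.80, 39.40) on BD. Then |TB| = |B − T| = 43.23.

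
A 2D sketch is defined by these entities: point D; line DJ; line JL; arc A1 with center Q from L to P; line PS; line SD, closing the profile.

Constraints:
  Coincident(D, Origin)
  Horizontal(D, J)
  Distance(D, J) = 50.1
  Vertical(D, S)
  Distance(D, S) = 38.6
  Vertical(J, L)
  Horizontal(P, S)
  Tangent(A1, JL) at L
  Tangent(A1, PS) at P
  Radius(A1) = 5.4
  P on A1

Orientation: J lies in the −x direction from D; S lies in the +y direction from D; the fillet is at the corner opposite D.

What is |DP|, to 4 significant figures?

59.06

D is at the origin; D and J share the same y with |DJ| = 50.1 and J on the −x side, so J = (-50.10, 0.000). DS is vertical with |DS| = 38.6 and S on the +y side, so S = (0.000, 38.60). The virtual corner opposite D is at (-50.10, 38.60). A1 meets JL tangentially, so QL is at right angles to JL and tangency of A1 to PS means the radius QP is perpendicular to PS, with radius 5.4, so the center Q sits 5.4 in from both sides at Q = (-44.70, 33.20). That places the tangent points at L = (-50.10, 33.20) on JL and P = (-44.70, 38.60) on PS. Then |DP| = |P − D| = 59.06.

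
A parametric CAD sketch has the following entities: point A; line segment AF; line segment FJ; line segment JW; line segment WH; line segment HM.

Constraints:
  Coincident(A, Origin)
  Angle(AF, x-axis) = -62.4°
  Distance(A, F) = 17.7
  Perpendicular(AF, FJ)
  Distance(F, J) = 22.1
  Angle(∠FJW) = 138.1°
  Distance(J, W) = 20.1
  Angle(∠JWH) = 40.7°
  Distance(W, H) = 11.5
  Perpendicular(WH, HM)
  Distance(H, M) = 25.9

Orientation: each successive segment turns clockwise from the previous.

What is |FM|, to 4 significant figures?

29.04

A is at the origin; AF runs at -62.4° with length 17.7, so F = (8.200, -15.69). AF ⟂ FJ, so FJ runs at -152.4°; with |FJ| = 22.1, J = (-11.38, -25.92). ∠FJW = 138.1° gives JW at 165.7° from the x-axis; with |JW| = 20.1, W = (-30.86, -20.96). ∠JWH = 40.7° gives WH at 26.40° from the x-axis; with |WH| = 11.5, H = (-20.56, -15.85). WH is perpendicular to HM, so HM runs at -63.60°; with |HM| = 25.9, M = (-9.045, -39.05). Then |FM| = |M − F| = 29.04.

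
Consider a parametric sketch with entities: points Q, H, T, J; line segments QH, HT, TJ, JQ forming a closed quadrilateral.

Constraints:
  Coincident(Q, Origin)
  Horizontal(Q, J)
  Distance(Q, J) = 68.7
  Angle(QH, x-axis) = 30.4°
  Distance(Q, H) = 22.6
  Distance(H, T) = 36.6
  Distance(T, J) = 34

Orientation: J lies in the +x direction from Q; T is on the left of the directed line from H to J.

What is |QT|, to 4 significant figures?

59.20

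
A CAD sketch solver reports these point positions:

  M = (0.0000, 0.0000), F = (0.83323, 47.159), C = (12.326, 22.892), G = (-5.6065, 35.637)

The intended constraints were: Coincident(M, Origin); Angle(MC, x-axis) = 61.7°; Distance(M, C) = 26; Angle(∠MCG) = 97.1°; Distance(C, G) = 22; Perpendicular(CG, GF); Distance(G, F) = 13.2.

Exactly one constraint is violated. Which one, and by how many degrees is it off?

Perpendicular(CG, GF) — off by 6.20°.

M = (0.00, 0.00) ✓; MC at 61.70° ✓; |MC| = 26.00 ✓; ∠MCG = 97.10° ✓; |CG| = 22.00 ✓; ∠(CG, GF) = 83.80° ✗; |GF| = 13.20 ✓.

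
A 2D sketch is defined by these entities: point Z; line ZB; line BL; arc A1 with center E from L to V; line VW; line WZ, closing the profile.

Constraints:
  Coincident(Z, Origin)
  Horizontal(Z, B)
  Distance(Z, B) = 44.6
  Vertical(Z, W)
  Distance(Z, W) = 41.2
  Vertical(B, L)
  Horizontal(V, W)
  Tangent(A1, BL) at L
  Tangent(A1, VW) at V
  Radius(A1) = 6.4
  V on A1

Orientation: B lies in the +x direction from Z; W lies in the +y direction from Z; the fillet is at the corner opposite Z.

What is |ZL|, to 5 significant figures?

56.570

Z is at the origin; Z and B share the same y with |ZB| = 44.6 and B on the +x side, so B = (44.600, 0.0000). Z and W share the same x with |ZW| = 41.2 and W on the +y side, so W = (0.0000, 41.200). The virtual corner opposite Z is at (44.600, 41.200). The tangent condition forces EL to be normal to BL and the tangent condition forces EV to be normal to VW, with radius 6.4, so the center E sits 6.4 in from both sides at E = (38.200, 34.800). That places the tangent points at L = (44.600, 34.800) on BL and V = (38.200, 41.200) on VW. Then |ZL| = |L − Z| = 56.570.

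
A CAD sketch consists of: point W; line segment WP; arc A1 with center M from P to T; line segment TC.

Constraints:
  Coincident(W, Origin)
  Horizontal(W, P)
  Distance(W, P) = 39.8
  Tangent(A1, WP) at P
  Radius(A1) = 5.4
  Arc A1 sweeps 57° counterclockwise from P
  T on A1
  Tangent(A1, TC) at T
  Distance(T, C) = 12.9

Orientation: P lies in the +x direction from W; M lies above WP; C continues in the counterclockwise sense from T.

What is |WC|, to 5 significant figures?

53.043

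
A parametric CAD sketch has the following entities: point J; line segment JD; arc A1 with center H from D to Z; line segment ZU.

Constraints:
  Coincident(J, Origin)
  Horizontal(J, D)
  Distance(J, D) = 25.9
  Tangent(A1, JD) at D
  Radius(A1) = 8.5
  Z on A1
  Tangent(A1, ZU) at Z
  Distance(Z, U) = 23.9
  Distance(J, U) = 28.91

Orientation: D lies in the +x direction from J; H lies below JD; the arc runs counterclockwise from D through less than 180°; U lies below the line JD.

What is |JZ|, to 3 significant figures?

18.8

Checks: |HZ| = 8.500 ✓; ∠(HZ, ZU) = 90.00° ✓; |ZU| = 23.90 ✓; |JU| = 28.91 ✓.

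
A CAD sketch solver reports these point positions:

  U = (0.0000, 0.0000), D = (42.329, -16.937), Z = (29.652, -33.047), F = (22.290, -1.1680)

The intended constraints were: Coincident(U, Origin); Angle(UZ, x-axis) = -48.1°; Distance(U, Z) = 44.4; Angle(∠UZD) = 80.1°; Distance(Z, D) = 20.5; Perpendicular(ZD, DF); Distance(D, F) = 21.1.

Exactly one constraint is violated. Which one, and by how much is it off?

Distance(D, F) = 21.1 — off by 4.40.

U = (0.00, 0.00) ✓; UZ at -48.10° ✓; |UZ| = 44.40 ✓; ∠UZD = 80.10° ✓; |ZD| = 20.50 ✓; ∠(ZD, DF) = 90.00° ✓; |DF| = 25.50 ✗.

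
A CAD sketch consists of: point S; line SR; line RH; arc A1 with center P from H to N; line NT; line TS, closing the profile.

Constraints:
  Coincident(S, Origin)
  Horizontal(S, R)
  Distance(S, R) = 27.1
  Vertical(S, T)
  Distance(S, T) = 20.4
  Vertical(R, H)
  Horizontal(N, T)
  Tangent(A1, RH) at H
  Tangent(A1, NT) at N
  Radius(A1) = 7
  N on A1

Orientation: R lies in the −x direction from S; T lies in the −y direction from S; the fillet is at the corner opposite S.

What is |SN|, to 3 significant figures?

28.6

S is at the origin; SR is horizontal with |SR| = 27.1 and R on the −x side, so R = (-27.1, 0.00). S and T share the same x with |ST| = 20.4 and T on the −y side, so T = (0.00, -20.4). The virtual corner opposite S is at (-27.1, -20.4). Tangency of A1 to RH means the radius PH is perpendicular to RH and since A1 is tangent to NT there, PN ⟂ NT, with radius 7.0, so the center P sits 7.0 in from both sides at P = (-20.1, -13.4). That places the tangent points at H = (-27.1, -13.4) on RH and N = (-20.1, -20.4) on NT. Then |SN| = |N − S| = 28.6.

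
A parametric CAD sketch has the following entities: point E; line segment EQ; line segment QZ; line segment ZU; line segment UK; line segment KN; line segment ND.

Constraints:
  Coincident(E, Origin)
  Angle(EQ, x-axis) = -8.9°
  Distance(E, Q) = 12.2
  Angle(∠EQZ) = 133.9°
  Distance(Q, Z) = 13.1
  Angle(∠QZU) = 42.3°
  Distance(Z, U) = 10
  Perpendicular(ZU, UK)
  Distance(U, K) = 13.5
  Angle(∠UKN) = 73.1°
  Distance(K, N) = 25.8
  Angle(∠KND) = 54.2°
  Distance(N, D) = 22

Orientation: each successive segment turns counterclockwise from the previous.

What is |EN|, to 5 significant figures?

36.603

E is at the origin; EQ runs at -8.9° with length 12.2, so Q = (12.053, -1.8875). ∠EQZ = 133.9° gives QZ at 37.200° from the x-axis; with |QZ| = 13.1, Z = (22.488, 6.0328). ∠QZU = 42.3° gives ZU at 174.90° from the x-axis; with |ZU| = 10.0, U = (12.527, 6.9217). ZU is perpendicular to UK, so UK runs at -95.100°; with |UK| = 13.5, K = (11.327, -6.5248). ∠UKN = 73.1° gives KN at 11.800° from the x-axis; with |KN| = 25.8, N = (36.582, -1.2488). Then |EN| = |N − E| = 36.603.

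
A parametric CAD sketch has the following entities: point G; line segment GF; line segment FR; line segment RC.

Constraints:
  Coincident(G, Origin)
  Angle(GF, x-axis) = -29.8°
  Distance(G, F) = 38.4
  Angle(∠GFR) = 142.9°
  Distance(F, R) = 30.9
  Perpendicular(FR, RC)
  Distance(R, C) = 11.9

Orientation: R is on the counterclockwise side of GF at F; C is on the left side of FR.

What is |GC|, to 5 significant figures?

62.550

G is at the origin; GF runs at -29.8° with length 38.4, so F = 38.4·(cos -29.8°, sin -29.8°) = (33.322, -19.084). ∠GFR = 142.9°, so FR runs at -29.8° + (180° − 142.9°) = 7.3000° from the x-axis; with |FR| = 30.9, R = F + 30.9·(cos 7.3000°, sin 7.3000°) = (63.972, -15.158). FR ⟂ RC; with |RC| = 11.9 on the left of FR, C = R + 11.9·(-0.12706, 0.99189) = (62.460, -3.3540). Then |GC| = |C − G| = 62.550.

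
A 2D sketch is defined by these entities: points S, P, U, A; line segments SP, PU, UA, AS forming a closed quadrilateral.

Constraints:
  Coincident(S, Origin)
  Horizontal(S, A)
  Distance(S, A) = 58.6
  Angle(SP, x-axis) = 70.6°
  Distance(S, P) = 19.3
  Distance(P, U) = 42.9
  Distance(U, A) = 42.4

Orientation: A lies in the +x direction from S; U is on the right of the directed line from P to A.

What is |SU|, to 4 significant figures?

31.02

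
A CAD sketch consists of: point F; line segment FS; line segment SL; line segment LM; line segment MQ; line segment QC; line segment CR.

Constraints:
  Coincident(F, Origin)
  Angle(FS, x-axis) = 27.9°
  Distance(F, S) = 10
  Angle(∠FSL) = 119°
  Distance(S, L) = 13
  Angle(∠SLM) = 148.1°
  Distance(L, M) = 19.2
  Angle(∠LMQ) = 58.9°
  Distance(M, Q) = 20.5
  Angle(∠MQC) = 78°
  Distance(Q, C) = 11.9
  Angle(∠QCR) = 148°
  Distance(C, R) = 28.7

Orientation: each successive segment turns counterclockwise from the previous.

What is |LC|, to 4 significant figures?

9.423

∠LMQ = 58.9° gives MQ at -118.1° from the x-axis; with |MQ| = 20.5, Q = (-10.40, 16.09). ∠MQC = 78.0° gives QC at -16.10° from the x-axis; with |QC| = 11.9, C = (1.034, 12.79). Then |LC| = |C − L| = 9.423.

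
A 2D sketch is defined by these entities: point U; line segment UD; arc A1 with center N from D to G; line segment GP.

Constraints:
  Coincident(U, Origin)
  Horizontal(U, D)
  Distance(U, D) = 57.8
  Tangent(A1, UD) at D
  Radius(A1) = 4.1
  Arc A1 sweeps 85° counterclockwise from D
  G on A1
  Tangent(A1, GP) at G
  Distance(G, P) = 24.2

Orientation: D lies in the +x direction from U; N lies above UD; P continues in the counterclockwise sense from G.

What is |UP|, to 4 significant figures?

69.79

U is at the origin; U and D share the same y with |UD| = 57.8 and D on the +x side, so D = (57.80, 0.000). A1 meets UD tangentially, so ND is at right angles to UD, so N = D + (0, 4.1) = (57.80, 4.100). On A1, D sits at bearing -90° from N; an 85° counterclockwise sweep puts G at bearing -5°, so G = N + 4.1·(cos -5°, sin -5°) = (61.88, 3.743). Since A1 is tangent to GP there, NG ⟂ GP, so GP runs along (−sin -5°, cos -5°); with |GP| = 24.2, P = (63.99, 27.85). Then |UP| = |P − U| = 69.79.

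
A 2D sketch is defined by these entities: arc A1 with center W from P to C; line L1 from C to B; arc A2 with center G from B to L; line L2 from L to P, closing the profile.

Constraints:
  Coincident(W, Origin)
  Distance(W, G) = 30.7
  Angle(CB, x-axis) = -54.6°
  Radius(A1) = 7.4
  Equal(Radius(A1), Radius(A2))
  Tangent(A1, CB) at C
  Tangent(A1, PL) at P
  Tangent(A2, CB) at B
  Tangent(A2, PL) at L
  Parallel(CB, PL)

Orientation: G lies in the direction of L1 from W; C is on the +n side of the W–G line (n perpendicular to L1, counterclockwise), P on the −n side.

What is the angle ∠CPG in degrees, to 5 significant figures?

76.448°

The slot axis is L1's direction at -54.6°, so u = (cos -54.6°, sin -54.6°) = (0.57928, -0.81513) and n = (−sin -54.6°, cos -54.6°) = (0.81513, 0.57928). W is at the origin and G lies 30.7 along u from W, so G = 30.7·u = (17.784, -25.024). Tangency of A1 to both parallel lines with radius 7.4 puts C and P at W ± 7.4·n: C = (6.0319, 4.2867), P = (-6.0319, -4.2867). Then cos ∠CPG = PC·PG / (|PC||PG|), giving 76.448°.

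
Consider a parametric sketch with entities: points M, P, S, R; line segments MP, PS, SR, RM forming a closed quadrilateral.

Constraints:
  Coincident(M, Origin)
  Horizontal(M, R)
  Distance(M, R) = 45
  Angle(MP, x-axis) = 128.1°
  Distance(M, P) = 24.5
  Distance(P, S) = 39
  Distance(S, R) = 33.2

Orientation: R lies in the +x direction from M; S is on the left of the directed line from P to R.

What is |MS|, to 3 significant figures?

34.4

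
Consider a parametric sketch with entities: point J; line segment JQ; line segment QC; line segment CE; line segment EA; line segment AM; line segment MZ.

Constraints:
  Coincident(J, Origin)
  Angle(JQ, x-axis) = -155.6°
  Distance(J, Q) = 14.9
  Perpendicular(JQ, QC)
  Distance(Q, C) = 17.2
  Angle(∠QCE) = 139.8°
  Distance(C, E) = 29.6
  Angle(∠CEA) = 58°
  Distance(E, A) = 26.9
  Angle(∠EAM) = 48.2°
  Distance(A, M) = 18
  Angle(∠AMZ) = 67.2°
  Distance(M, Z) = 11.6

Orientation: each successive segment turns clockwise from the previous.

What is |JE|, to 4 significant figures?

40.03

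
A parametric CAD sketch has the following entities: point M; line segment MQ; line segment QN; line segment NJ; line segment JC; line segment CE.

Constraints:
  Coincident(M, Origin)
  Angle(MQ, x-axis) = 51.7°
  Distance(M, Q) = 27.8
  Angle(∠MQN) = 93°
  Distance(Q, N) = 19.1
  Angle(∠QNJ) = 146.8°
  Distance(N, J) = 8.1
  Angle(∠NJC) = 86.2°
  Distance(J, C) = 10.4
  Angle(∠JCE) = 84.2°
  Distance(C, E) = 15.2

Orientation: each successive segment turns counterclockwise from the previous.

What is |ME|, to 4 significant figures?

27.22

∠NJC = 86.2° gives JC at -94.30° from the x-axis; with |JC| = 10.4, C = (-5.918, 25.19). ∠JCE = 84.2° gives CE at 1.500° from the x-axis; with |CE| = 15.2, E = (9.277, 25.59). Then |ME| = |E − M| = 27.22.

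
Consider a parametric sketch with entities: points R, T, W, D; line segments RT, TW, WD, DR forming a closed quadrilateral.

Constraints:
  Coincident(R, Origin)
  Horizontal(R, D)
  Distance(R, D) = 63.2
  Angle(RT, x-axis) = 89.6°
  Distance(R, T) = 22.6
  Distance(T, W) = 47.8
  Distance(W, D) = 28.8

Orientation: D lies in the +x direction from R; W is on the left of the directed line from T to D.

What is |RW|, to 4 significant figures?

53.78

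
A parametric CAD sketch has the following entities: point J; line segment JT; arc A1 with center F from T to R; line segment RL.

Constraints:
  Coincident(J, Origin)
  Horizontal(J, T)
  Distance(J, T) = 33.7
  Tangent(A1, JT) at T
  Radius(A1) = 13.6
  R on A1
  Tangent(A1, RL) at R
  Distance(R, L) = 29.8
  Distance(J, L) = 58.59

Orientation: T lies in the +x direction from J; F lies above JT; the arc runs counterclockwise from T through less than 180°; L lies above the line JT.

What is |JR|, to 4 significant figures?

49.94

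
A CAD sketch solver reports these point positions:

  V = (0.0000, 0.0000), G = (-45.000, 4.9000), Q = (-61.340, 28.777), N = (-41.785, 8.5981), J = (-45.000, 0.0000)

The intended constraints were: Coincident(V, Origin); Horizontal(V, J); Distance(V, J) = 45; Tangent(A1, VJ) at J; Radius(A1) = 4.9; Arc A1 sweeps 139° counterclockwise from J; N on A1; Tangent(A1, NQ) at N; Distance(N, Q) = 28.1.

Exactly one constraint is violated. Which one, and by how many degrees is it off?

Tangent(A1, NQ) at N — off by 4.90°.

V = (0.00, 0.00) ✓; V.y = 0.00, J.y = 0.00 ✓; |VJ| = 45.00 ✓; ∠(GJ, JV) = 90.00° ✓; |GJ| = 4.900 ✓; bearing(G→N) − bearing(G→J) = 139.0° ✓; |GN| = 4.900 ✓; ∠(GN, NQ) = 94.90° ✗; |NQ| = 28.10 ✓.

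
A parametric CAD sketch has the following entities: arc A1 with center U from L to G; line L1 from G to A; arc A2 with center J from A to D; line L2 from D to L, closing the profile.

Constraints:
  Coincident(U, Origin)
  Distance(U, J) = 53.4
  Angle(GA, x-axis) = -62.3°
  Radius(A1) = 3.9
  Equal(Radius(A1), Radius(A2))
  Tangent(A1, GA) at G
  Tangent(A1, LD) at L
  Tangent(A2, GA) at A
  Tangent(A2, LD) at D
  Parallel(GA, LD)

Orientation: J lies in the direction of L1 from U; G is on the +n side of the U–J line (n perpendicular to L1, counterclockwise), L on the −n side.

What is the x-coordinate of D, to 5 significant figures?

21.370

The slot axis is L1's direction at -62.3°, so u = (cos -62.3°, sin -62.3°) = (0.46484, -0.88539) and n = (−sin -62.3°, cos -62.3°) = (0.88539, 0.46484). U is at the origin and J lies 53.4 along u from U, so J = 53.4·u = (24.823, -47.280). Tangency of A1 to both parallel lines with radius 3.9 puts G and L at U ± 3.9·n: G = (3.4530, 1.8129), L = (-3.4530, -1.8129). Equal radii place A and D the same way about J: A = J + 3.9·n = (28.276, -45.467), D = J − 3.9·n = (21.370, -49.093). So D.x = 21.370.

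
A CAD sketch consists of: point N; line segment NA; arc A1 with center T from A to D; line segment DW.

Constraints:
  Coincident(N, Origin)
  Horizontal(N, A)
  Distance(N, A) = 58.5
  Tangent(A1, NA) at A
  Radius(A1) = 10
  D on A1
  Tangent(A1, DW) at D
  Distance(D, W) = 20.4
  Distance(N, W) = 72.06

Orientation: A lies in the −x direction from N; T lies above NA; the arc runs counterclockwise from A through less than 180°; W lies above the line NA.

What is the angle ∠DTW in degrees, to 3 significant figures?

63.9°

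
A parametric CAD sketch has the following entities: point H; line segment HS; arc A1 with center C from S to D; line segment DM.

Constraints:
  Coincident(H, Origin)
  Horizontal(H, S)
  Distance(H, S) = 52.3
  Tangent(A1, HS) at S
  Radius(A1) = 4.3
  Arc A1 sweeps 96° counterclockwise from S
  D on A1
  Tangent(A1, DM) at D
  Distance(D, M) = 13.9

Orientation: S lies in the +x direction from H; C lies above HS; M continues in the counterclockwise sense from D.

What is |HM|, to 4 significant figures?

58.17

On A1, S sits at bearing -90° from C; a 96° counterclockwise sweep puts D at bearing 6°, so D = C + 4.3·(cos 6°, sin 6°) = (56.58, 4.749). Tangency of A1 to DM means the radius CD is perpendicular to DM, so DM runs along (−sin 6°, cos 6°); with |DM| = 13.9, M = (55.12, 18.57). Then |HM| = |M − H| = 58.17.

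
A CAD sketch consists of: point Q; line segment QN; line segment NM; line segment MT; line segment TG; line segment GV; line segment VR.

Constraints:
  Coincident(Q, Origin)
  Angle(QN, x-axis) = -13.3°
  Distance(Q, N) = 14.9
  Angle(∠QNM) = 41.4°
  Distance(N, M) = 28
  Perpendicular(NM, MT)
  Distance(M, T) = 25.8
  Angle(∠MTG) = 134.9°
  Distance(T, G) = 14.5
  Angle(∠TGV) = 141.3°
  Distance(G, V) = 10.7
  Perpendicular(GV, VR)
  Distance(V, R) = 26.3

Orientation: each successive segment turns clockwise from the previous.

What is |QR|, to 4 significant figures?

7.027

Q is at the origin; QN runs at -13.3° with length 14.9, so N = (14.50, -3.428). ∠QNM = 41.4° gives NM at -151.9° from the x-axis; with |NM| = 28.0, M = (-10.20, -16.62). NM is perpendicular to MT, so MT runs at 118.1°; with |MT| = 25.8, T = (-22.35, 6.143). ∠MTG = 134.9° gives TG at 73.00° from the x-axis; with |TG| = 14.5, G = (-18.11, 20.01). ∠TGV = 141.3° gives GV at 34.30° from the x-axis; with |GV| = 10.7, V = (-9.273, 26.04). GV ⟂ VR, so VR runs at -55.70°; with |VR| = 26.3, R = (5.548, 4.313). Then |QR| = |R − Q| = 7.027.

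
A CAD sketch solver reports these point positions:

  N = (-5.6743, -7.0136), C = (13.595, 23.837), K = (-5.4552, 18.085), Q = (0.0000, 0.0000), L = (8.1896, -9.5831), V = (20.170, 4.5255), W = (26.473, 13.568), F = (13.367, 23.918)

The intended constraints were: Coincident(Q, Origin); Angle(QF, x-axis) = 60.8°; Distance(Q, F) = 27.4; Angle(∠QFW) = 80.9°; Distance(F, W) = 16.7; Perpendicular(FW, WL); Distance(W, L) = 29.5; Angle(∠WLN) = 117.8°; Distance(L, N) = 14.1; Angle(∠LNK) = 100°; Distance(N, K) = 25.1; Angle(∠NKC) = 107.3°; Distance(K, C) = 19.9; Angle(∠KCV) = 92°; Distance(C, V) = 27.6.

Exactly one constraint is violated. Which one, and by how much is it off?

Distance(C, V) = 27.6 — off by 7.20.

Q = (0.00, 0.00) ✓; QF at 60.80° ✓; |QF| = 27.40 ✓; ∠QFW = 80.90° ✓; |FW| = 16.70 ✓; ∠(FW, WL) = 90.00° ✓; |WL| = 29.50 ✓; ∠WLN = 117.8° ✓; |LN| = 14.10 ✓; ∠LNK = 100.0° ✓; |NK| = 25.10 ✓; ∠NKC = 107.3° ✓; |KC| = 19.90 ✓; ∠KCV = 92.00° ✓; |CV| = 20.40 ✗.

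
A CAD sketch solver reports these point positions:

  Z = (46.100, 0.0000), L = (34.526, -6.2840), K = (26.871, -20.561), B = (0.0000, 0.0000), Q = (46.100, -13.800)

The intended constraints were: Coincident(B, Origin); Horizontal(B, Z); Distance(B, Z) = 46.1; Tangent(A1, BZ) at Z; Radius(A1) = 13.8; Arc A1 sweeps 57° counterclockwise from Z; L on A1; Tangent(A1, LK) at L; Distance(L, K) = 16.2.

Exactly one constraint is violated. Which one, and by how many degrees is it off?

Tangent(A1, LK) at L — off by 4.80°.

B = (0.00, 0.00) ✓; B.y = 0.00, Z.y = 0.00 ✓; |BZ| = 46.10 ✓; ∠(QZ, ZB) = 90.00° ✓; |QZ| = 13.80 ✓; bearing(Q→L) − bearing(Q→Z) = 57.00° ✓; |QL| = 13.80 ✓; ∠(QL, LK) = 85.20° ✗; |LK| = 16.20 ✓.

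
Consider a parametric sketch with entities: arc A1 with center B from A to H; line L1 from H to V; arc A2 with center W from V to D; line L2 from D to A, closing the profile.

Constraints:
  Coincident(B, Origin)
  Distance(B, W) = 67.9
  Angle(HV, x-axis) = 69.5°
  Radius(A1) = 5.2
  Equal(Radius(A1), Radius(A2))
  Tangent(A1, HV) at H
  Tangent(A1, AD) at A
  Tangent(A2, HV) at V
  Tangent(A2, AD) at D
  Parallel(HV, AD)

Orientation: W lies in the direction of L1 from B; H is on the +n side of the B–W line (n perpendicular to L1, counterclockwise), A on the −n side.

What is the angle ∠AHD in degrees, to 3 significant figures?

81.3°

Tangency of A1 to both parallel lines with radius 5.2 puts H and A at B ± 5.2·n: H = (-4.87, 1.82), A = (4.87, -1.82). Equal radii place V and D the same way about W: V = W + 5.2·n = (18.9, 65.4), D = W − 5.2·n = (28.6, 61.8). Then cos ∠AHD = HA·HD / (|HA||HD|), giving 81.3°.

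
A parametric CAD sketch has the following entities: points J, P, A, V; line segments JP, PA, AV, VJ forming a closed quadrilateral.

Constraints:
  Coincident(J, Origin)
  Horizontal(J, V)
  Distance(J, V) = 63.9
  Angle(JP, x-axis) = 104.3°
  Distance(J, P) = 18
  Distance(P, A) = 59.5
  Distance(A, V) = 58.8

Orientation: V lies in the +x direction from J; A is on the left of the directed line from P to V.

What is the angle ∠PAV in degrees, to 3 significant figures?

73.2°

Checks: JP at 104.3° ✓; |PA| = 59.50 ✓; |AV| = 58.80 ✓.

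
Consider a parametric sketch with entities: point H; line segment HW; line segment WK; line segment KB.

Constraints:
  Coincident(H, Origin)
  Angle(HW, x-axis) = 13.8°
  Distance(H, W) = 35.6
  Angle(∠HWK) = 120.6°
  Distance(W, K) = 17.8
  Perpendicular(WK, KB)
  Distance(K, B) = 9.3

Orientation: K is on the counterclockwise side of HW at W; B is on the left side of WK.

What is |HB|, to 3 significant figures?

41.8

H is at the origin; HW runs at 13.8° with length 35.6, so W = 35.6·(cos 13.8°, sin 13.8°) = (34.6, 8.49). ∠HWK = 120.6°, so WK runs at 13.8° + (180° − 120.6°) = 73.2° from the x-axis; with |WK| = 17.8, K = W + 17.8·(cos 73.2°, sin 73.2°) = (39.7, 25.5). The perpendicularity gives KB at right angles to WK; with |KB| = 9.3 on the left of WK, B = K + 9.3·(-0.957, 0.289) = (30.8, 28.2). Then |HB| = |B − H| = 41.8.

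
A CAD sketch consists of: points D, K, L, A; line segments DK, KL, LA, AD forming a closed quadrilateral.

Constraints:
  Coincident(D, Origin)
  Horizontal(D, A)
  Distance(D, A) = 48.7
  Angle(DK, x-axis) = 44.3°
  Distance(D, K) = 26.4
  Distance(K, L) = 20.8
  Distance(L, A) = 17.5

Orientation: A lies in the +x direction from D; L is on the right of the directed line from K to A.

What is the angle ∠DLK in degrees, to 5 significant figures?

56.603°

Checks: |KL| = 20.80 ✓; |LA| = 17.50 ✓.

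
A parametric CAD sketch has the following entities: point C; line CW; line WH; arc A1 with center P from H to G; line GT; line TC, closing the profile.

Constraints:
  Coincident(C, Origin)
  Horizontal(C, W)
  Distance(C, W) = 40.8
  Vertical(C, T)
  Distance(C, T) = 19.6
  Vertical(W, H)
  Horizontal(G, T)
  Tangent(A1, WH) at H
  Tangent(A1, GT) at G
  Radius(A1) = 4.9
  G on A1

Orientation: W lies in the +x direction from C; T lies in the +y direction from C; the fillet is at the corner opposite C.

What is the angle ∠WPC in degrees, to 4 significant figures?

86.17°

C and T share the same x with |CT| = 19.6 and T on the +y side, so T = (0.000, 19.60). The virtual corner opposite C is at (40.80, 19.60). Since A1 is tangent to WH there, PH ⟂ WH and since A1 is tangent to GT there, PG ⟂ GT, with radius 4.9, so the center P sits 4.9 in from both sides at P = (35.90, 14.70). Then cos ∠WPC = PW·PC / (|PW||PC|), giving 86.17°.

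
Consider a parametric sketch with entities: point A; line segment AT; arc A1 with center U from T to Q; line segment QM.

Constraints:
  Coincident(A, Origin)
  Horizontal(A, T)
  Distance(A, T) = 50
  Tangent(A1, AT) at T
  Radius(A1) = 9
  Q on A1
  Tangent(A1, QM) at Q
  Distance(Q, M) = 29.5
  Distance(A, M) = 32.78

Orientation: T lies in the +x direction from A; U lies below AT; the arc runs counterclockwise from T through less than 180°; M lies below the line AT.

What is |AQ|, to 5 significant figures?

43.704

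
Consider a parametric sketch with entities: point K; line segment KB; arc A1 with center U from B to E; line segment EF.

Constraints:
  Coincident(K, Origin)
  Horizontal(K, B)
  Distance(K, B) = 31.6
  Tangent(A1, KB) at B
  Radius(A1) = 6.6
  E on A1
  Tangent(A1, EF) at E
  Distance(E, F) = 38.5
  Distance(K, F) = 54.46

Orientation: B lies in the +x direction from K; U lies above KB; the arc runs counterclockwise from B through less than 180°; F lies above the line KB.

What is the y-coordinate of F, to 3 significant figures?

45.6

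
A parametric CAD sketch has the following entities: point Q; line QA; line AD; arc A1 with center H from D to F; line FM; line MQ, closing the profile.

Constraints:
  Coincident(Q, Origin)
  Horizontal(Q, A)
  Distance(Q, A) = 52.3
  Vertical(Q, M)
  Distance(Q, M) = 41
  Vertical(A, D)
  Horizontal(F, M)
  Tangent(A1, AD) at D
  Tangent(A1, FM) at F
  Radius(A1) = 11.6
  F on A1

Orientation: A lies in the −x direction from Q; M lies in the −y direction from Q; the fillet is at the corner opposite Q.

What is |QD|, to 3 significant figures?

60.0

Q is at the origin; QA is horizontal with |QA| = 52.3 and A on the −x side, so A = (-52.3, 0.00). QM is vertical with |QM| = 41.0 and M on the −y side, so M = (0.00, -41.0). The virtual corner opposite Q is at (-52.3, -41.0). Tangency of A1 to AD means the radius HD is perpendicular to AD and since A1 is tangent to FM there, HF ⟂ FM, with radius 11.6, so the center H sits 11.6 in from both sides at H = (-40.7, -29.4). That places the tangent points at D = (-52.3, -29.4) on AD and F = (-40.7, -41.0) on FM. Then |QD| = |D − Q| = 60.0.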